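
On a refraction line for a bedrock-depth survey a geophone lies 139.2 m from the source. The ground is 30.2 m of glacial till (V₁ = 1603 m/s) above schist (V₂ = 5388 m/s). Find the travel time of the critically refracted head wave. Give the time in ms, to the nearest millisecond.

t = x/V₂ + 2h·√(V₂²−V₁²)/(V₁V₂).
√(V₂²−V₁²) = √(5388²−1603²) = 5144.0 m/s; delay term = 2·30.2·5144.0/(1603·5388) = 0.03597 s.
t = 139.2/5388 + 0.03597 = 0.06181 s.

62 ms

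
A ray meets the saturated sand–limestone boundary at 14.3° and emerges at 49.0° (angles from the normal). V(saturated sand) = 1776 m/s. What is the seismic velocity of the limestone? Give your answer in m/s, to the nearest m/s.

Snell's law: sin 14.3°/V₁ = sin 49.0°/V₂.
V₂ = V₁·sin 49.0°/sin 14.3° = 1776 × 3.0555 = 5426.60 m/s.

5427 m/s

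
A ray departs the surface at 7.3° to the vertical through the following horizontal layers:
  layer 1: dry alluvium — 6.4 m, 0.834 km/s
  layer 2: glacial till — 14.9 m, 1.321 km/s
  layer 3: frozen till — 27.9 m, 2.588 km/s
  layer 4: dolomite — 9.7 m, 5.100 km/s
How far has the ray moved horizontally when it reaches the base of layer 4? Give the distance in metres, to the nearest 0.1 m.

Ray parameter p = sin 7.3° / 0.834 km/s = 1.5236e-01 s/km.
Layer 1: θ = 7.30°; offset = 6.4·tan 7.30° = 0.820 m.
Layer 2: sin θ = p·1.321 = 0.2013 → θ = 11.61°; offset = 14.9·tan 11.61° = 3.061 m.
Layer 3: sin θ = p·2.588 = 0.3943 → θ = 23.22°; offset = 27.9·tan 23.22° = 11.971 m.
Layer 4: sin θ = p·5.100 = 0.7770 → θ = 50.99°; offset = 9.7·tan 50.99° = 11.973 m.
Total horizontal offset = 27.825 m.

27.8 m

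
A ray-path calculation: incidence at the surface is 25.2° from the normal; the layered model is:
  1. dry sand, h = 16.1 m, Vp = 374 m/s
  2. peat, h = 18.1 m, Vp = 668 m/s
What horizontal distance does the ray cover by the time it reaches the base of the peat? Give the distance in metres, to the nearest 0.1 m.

28.8 m

p = sin θ₁/V₁ = sin 25.2°/374 = 1.1384e-03 s/m is conserved through the stack.
Layer 1: θ = 25.20°; offset = 16.1·tan 25.20° = 7.576 m.
Layer 2: sin θ = p·668 = 0.7605 → θ = 49.51°; offset = 18.1·tan 49.51° = 21.197 m.
Summing the layer offsets gives 28.774 m.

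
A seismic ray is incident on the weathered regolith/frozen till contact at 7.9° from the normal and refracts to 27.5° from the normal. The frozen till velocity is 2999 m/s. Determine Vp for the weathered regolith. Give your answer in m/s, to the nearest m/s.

893 m/s

sin 7.9° = 0.1374; sin 27.5° = 0.4617.
V₁ = V₂·(sin θ₁/sin θ₂) = 2999·(0.1374/0.4617) = 892.69 m/s.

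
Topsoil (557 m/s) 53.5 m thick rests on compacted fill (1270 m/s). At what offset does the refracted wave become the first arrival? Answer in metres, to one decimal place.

171.3 m

θ_c = arcsin(557/1270) = 26.01°, so cos θ_c = 0.8987 and tᵢ = 2h cos θ_c/V₁ = 0.1726 s.
At crossover x/V₁ = x/V₂ + tᵢ ⇒ x = tᵢ/(1/V₁ − 1/V₂) = 0.17264/(1.7953e-03 − 7.8740e-04) = 171.28 m.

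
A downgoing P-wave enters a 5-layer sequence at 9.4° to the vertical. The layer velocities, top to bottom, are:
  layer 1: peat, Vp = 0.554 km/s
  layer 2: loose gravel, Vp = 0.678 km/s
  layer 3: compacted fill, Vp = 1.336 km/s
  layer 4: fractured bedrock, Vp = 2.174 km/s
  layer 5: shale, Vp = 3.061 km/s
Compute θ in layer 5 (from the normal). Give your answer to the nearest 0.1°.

64.5°

Snell's law across each interface conserves sin θ / V, so sin θ_5 = V_5·sin θ₁/V₁.
sin θ_5 = 3.061 × sin 9.4° / 0.554 = 0.9024.
θ_5 = arcsin 0.9024 = 64.48°.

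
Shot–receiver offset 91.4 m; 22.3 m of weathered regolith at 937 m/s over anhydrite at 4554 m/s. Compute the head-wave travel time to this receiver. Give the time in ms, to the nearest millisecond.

67 ms

t = x/V₂ + 2h·√(V₂²−V₁²)/(V₁V₂).
√(V₂²−V₁²) = √(4554²−937²) = 4456.6 m/s; delay term = 2·22.3·4456.6/(937·4554) = 0.04658 s.
t = 91.4/4554 + 0.04658 = 0.06665 s.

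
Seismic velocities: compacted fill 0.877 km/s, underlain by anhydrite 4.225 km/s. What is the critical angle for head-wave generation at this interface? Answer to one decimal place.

At critical incidence the refracted ray runs along the interface (θ₂ = 90°), so sin θ_c = V₁/V₂.
θ_c = arcsin(0.877/4.225) = arcsin 0.2076 = 11.98°.

12.0°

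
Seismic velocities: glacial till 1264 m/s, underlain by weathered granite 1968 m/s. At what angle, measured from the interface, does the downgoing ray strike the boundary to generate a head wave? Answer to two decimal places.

Critical incidence: sin θ_c = V₁/V₂ = 1264/1968 = 0.6423.
θ_c = arcsin 0.6423 = 39.96°.
Measured from the interface: 90° − 39.96° = 50.04°.

50.04°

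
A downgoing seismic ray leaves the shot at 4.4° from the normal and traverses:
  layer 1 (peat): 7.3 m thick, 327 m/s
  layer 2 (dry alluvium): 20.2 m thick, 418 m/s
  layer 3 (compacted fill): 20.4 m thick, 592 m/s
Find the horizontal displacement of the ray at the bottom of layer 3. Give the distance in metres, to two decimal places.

5.41 m

Apply Snell's law at each interface; in layer i the horizontal offset is hᵢ·tan θᵢ.
Layer 1: θ = 4.40°; offset = 7.3·tan 4.40° = 0.5617 m.
Layer 2: sin θ = 418·sin 4.4°/327 = 0.0981, θ = 5.63°; offset = 20.2·tan 5.63° = 1.9906 m.
Layer 3: sin θ = 592·sin 4.4°/327 = 0.1389, θ = 7.98°; offset = 20.4·tan 7.98° = 2.8611 m.
Summing the layer offsets gives 5.4134 m.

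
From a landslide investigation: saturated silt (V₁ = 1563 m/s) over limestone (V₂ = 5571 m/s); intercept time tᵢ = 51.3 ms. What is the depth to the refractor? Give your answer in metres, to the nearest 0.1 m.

41.8 m

θ_c = arcsin(1563/5571) = 16.29°; cos θ_c = 0.9598.
tᵢ = 2h cos θ_c/V₁ ⇒ h = tᵢ·V₁/(2 cos θ_c) = 0.0513·1563/(2·0.9598) = 41.77 m.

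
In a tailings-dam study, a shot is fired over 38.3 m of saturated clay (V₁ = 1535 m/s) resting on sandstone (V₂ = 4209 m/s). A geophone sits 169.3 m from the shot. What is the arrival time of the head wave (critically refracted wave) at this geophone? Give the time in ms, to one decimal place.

86.7 ms

t = x/V₂ + 2h·√(V₂²−V₁²)/(V₁V₂).
√(V₂²−V₁²) = √(4209²−1535²) = 3919.1 m/s; delay term = 2·38.3·3919.1/(1535·4209) = 0.04647 s.
t = 169.3/4209 + 0.04647 = 0.08669 s.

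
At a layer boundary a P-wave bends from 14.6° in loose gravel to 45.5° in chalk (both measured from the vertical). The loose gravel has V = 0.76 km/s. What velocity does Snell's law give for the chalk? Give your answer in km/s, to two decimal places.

Snell's law: sin 14.6°/V₁ = sin 45.5°/V₂.
V₂ = V₁·sin 45.5°/sin 14.6° = 0.76 × 2.8296 = 2.15 km/s.

2.15 km/s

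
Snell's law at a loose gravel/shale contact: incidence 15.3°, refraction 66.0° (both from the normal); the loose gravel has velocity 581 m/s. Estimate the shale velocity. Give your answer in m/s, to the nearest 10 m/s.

2010 m/s

Snell's law: sin 15.3°/V₁ = sin 66.0°/V₂.
V₂ = V₁·sin 66.0°/sin 15.3° = 581 × 3.4621 = 2011.46 m/s.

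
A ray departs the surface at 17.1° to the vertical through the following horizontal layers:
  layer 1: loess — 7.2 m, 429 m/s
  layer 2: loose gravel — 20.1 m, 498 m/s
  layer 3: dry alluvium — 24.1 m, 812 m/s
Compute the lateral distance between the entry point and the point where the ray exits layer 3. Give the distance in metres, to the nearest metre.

p = sin θ₁/V₁ = sin 17.1°/429 = 6.8541e-04 s/m is conserved through the stack.
Layer 1: θ = 17.10°; offset = 7.2·tan 17.10° = 2.215 m.
Layer 2: sin θ = p·498 = 0.3413 → θ = 19.96°; offset = 20.1·tan 19.96° = 7.299 m.
Layer 3: sin θ = p·812 = 0.5566 → θ = 33.82°; offset = 24.1·tan 33.82° = 16.144 m.
Σ offsets = 25.658 m.

26 m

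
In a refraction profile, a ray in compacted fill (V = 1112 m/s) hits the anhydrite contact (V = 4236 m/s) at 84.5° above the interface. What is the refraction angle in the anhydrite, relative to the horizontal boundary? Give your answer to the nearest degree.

Convert to the normal: θ₁ = 90° − 84.5° = 5.5°.
Snell's law: sin θ₂ = (V₂/V₁)·sin θ₁ = (4236/1112)·sin 5.5° = 0.3651.
θ₂ = sin⁻¹(0.3651) = 21.41° (from vertical).
From the interface: 90° − 21.41° = 68.59°.

69°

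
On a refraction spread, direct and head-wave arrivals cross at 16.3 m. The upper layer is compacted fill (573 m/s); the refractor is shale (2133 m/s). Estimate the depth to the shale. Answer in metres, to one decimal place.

6.2 m

h = (x_cross/2)·√((V₂−V₁)/(V₂+V₁)).
(V₂−V₁)/(V₂+V₁) = (2133−573)/(2133+573) = 0.5765; √ = 0.7593.
h = (16.3/2)·0.7593 = 6.19 m.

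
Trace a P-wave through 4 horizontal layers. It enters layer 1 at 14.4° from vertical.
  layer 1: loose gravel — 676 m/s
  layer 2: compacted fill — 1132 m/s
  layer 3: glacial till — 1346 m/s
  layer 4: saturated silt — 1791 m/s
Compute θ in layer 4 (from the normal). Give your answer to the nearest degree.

41°

Snell's law across each interface conserves sin θ / V, so sin θ_4 = V_4·sin θ₁/V₁.
sin θ_4 = 1791 × sin 14.4° / 676 = 0.6589.
θ_4 = 41.21° from the vertical.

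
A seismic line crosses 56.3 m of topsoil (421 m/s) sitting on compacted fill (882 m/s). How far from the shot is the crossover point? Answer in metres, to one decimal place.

189.3 m

θ_c = arcsin(421/882) = 28.51°, so cos θ_c = 0.8787 and tᵢ = 2h cos θ_c/V₁ = 0.2350 s.
At crossover x/V₁ = x/V₂ + tᵢ ⇒ x = tᵢ/(1/V₁ − 1/V₂) = 0.23502/(2.3753e-03 − 1.1338e-03) = 189.30 m.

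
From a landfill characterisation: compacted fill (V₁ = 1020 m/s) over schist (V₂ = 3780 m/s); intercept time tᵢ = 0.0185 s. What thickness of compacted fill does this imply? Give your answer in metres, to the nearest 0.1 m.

θ_c = arcsin(1020/3780) = 15.65°; cos θ_c = 0.9629.
tᵢ = 2h cos θ_c/V₁ ⇒ h = tᵢ·V₁/(2 cos θ_c) = 0.0185·1020/(2·0.9629) = 9.80 m.

9.8 m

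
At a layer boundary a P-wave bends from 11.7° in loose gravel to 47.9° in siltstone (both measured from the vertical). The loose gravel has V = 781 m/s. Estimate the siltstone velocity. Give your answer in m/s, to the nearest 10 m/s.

Snell's law: sin 11.7°/V₁ = sin 47.9°/V₂.
V₂ = V₁·sin 47.9°/sin 11.7° = 781 × 3.6589 = 2857.59 m/s.

2860 m/s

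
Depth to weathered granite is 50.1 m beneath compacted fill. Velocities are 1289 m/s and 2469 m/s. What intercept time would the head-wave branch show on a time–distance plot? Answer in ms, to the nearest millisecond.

66 ms

θ_c = arcsin(V₁/V₂) = arcsin(1289/2469) = 31.47°; cos θ_c = 0.8529.
tᵢ = 2h·cos θ_c / V₁ = 2·50.1·0.8529 / 1289 = 0.06630 s.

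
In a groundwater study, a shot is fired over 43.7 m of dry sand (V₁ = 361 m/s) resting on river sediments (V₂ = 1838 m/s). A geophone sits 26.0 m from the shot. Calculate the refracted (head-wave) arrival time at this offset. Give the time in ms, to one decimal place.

251.5 ms

t = x/V₂ + 2h·√(V₂²−V₁²)/(V₁V₂).
√(V₂²−V₁²) = √(1838²−361²) = 1802.2 m/s; delay term = 2·43.7·1802.2/(361·1838) = 0.23739 s.
t = 26.0/1838 + 0.23739 = 0.25154 s.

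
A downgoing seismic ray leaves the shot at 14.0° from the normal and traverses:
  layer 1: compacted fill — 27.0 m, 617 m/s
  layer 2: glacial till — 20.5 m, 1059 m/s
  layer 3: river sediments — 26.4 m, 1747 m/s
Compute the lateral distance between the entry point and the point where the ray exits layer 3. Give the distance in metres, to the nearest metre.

Apply Snell's law at each interface; in layer i the horizontal offset is hᵢ·tan θᵢ.
Layer 1: θ = 14.00°; offset = 27.0·tan 14.00° = 6.732 m.
Layer 2: sin θ = 1059·sin 14.0°/617 = 0.4152, θ = 24.53°; offset = 20.5·tan 24.53° = 9.357 m.
Layer 3: sin θ = 1747·sin 14.0°/617 = 0.6850, θ = 43.23°; offset = 26.4·tan 43.23° = 24.821 m.
Σ offsets = 40.910 m.

41 m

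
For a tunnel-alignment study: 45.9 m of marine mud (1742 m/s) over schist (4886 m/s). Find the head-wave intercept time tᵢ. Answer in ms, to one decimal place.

tᵢ = 2h·√(V₂²−V₁²)/(V₁V₂).
√(V₂²−V₁²) = √(4886²−1742²) = 4564.9 m/s.
tᵢ = 2·45.9·4564.9/(1742·4886) = 0.04923 s.

49.2 ms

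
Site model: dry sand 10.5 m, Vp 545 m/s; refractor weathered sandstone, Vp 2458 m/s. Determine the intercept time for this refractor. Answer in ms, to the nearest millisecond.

38 ms

θ_c = arcsin(V₁/V₂) = arcsin(545/2458) = 12.81°; cos θ_c = 0.9751.
tᵢ = 2h·cos θ_c / V₁ = 2·10.5·0.9751 / 545 = 0.03757 s.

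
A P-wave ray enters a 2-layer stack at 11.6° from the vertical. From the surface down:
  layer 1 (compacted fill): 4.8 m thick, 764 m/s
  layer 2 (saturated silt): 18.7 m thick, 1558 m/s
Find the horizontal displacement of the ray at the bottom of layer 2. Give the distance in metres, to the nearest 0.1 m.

9.4 m

p = sin θ₁/V₁ = sin 11.6°/764 = 2.6319e-04 s/m is conserved through the stack.
Layer 1: θ = 11.60°; offset = 4.8·tan 11.60° = 0.985 m.
Layer 2: sin θ = p·1558 = 0.4101 → θ = 24.21°; offset = 18.7·tan 24.21° = 8.407 m.
Total horizontal offset = 9.393 m.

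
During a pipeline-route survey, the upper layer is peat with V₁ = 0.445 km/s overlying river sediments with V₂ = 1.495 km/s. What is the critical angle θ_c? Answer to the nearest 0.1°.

17.3°

At critical incidence the refracted ray runs along the interface (θ₂ = 90°), so sin θ_c = V₁/V₂.
θ_c = arcsin(0.445/1.495) = arcsin 0.2977 = 17.32°.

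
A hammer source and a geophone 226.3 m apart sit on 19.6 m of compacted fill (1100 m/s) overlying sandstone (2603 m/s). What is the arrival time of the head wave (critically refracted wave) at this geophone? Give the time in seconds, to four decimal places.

0.1192 s

θ_c = arcsin(V₁/V₂) = arcsin(1100/2603) = 25.00°, cos θ_c = 0.9063.
Intercept time tᵢ = 2h cos θ_c / V₁ = 2·19.6·0.9063/1100 = 0.03230 s.
t = x/V₂ + tᵢ = 226.3/2603 + 0.03230 = 0.11924 s.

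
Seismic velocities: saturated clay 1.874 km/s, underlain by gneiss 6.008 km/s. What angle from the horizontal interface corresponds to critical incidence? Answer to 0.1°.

71.8°

At critical incidence the refracted ray runs along the interface (θ₂ = 90°), so sin θ_c = V₁/V₂.
θ_c = arcsin(1.874/6.008) = arcsin 0.3119 = 18.17°.
Measured from the interface: 90° − 18.17° = 71.83°.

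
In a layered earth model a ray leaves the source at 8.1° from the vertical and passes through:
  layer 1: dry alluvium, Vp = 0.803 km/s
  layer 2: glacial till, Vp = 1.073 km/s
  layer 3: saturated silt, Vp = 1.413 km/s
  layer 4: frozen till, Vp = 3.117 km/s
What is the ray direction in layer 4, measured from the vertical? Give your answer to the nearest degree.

33°

Snell's law across each interface conserves sin θ / V, so sin θ_4 = V_4·sin θ₁/V₁.
sin θ_4 = 3.117 × sin 8.1° / 0.803 = 0.5469.
θ_4 = 33.16° from the vertical.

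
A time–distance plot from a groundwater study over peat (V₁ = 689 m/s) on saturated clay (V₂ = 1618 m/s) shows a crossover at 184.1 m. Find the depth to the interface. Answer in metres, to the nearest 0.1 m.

58.4 m

h = (x_cross/2)·√((V₂−V₁)/(V₂+V₁)).
(V₂−V₁)/(V₂+V₁) = (1618−689)/(1618+689) = 0.4027; √ = 0.6346.
h = (184.1/2)·0.6346 = 58.41 m.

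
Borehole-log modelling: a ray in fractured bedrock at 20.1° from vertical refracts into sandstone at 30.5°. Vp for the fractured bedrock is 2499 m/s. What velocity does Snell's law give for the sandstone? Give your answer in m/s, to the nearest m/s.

3691 m/s

sin 20.1° = 0.3437; sin 30.5° = 0.5075.
V₂ = V₁·(sin θ₂/sin θ₁) = 2499·(0.5075/0.3437) = 3690.68 m/s.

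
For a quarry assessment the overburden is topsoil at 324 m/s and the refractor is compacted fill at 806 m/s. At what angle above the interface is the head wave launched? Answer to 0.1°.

Critical incidence: sin θ_c = V₁/V₂ = 324/806 = 0.4020.
θ_c = arcsin 0.4020 = 23.70°.
Measured from the interface: 90° − 23.70° = 66.30°.

66.3°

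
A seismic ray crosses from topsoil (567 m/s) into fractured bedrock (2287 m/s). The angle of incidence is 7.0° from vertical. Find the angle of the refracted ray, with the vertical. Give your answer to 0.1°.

29.4°

sin θ₁/V₁ = sin θ₂/V₂ ⇒ sin θ₂ = 2287·sin 7.0°/567 = 2287·0.1219/567 = 0.4916.
θ₂ = sin⁻¹(0.4916) = 29.44° (from vertical).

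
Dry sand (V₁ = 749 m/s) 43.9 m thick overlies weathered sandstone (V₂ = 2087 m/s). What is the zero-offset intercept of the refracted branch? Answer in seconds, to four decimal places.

tᵢ = 2h·√(V₂²−V₁²)/(V₁V₂).
√(V₂²−V₁²) = √(2087²−749²) = 1948.0 m/s.
tᵢ = 2·43.9·1948.0/(749·2087) = 0.10941 s.

0.1094 s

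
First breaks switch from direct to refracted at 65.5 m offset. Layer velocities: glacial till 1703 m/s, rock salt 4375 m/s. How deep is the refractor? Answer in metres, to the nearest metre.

22 m

x_cross = 2h·√((V₂+V₁)/(V₂−V₁)) → h = x_cross / (2·√((V₂+V₁)/(V₂−V₁))).
√((V₂+V₁)/(V₂−V₁)) = √((4375+1703)/(4375−1703)) = 1.5082.
h = 65.5 / (2·1.5082) = 21.71 m.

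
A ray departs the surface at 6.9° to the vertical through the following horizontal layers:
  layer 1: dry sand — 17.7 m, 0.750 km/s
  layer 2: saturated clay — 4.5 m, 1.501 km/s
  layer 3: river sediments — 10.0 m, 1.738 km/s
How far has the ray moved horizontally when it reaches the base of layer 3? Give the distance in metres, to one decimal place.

Apply Snell's law at each interface; in layer i the horizontal offset is hᵢ·tan θᵢ.
Layer 1: θ = 6.90°; offset = 17.7·tan 6.90° = 2.142 m.
Layer 2: sin θ = 1.501·sin 6.9°/0.750 = 0.2404, θ = 13.91°; offset = 4.5·tan 13.91° = 1.115 m.
Layer 3: sin θ = 1.738·sin 6.9°/0.750 = 0.2784, θ = 16.16°; offset = 10.0·tan 16.16° = 2.899 m.
Total horizontal offset = 6.155 m.

6.2 m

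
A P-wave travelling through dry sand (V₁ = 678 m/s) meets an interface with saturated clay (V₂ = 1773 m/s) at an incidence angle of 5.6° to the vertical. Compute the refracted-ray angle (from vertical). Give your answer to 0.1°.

sin θ₁/V₁ = sin θ₂/V₂ ⇒ sin θ₂ = 1773·sin 5.6°/678 = 1773·0.0976/678 = 0.2552.
θ₂ = sin⁻¹(0.2552) = 14.78° (from vertical).

14.8°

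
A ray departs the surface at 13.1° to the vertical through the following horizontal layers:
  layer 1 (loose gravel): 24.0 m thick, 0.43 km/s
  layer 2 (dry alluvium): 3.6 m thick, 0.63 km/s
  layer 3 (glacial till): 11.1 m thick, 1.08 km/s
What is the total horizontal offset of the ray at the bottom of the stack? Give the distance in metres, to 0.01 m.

14.54 m

p = sin θ₁/V₁ = sin 13.1°/0.43 = 5.2710e-01 s/km is conserved through the stack.
Layer 1: θ = 13.10°; offset = 24.0·tan 13.10° = 5.5850 m.
Layer 2: sin θ = p·0.63 = 0.3321 → θ = 19.39°; offset = 3.6·tan 19.39° = 1.2674 m.
Layer 3: sin θ = p·1.08 = 0.5693 → θ = 34.70°; offset = 11.1·tan 34.70° = 7.6857 m.
Summing the layer offsets gives 14.5380 m.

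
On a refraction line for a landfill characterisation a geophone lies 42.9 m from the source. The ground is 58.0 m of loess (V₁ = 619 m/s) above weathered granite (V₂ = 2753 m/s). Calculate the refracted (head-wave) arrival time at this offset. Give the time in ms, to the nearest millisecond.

θ_c = arcsin(V₁/V₂) = arcsin(619/2753) = 12.99°, cos θ_c = 0.9744.
Intercept time tᵢ = 2h cos θ_c / V₁ = 2·58.0·0.9744/619 = 0.18260 s.
t = x/V₂ + tᵢ = 42.9/2753 + 0.18260 = 0.19818 s.

198 ms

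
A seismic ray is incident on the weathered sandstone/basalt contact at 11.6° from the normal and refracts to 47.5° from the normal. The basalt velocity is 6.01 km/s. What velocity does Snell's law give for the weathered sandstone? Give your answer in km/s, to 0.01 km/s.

1.64 km/s

sin 11.6° = 0.2011; sin 47.5° = 0.7373.
V₁ = V₂·(sin θ₁/sin θ₂) = 6.01·(0.2011/0.7373) = 1.64 km/s.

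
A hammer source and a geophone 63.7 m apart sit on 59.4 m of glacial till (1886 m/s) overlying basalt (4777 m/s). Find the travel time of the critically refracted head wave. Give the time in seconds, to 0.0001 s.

θ_c = arcsin(V₁/V₂) = arcsin(1886/4777) = 23.25°, cos θ_c = 0.9188.
Intercept time tᵢ = 2h cos θ_c / V₁ = 2·59.4·0.9188/1886 = 0.05787 s.
t = x/V₂ + tᵢ = 63.7/4777 + 0.05787 = 0.07121 s.

0.0712 s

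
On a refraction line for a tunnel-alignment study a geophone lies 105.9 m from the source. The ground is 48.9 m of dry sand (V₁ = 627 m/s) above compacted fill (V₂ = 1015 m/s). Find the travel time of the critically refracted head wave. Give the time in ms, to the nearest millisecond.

t = x/V₂ + 2h·√(V₂²−V₁²)/(V₁V₂).
√(V₂²−V₁²) = √(1015²−627²) = 798.2 m/s; delay term = 2·48.9·798.2/(627·1015) = 0.12266 s.
t = 105.9/1015 + 0.12266 = 0.22700 s.

227 ms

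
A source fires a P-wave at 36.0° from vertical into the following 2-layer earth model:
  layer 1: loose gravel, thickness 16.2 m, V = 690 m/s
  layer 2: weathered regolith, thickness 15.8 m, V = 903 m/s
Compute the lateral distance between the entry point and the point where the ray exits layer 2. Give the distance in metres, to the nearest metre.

Apply Snell's law at each interface; in layer i the horizontal offset is hᵢ·tan θᵢ.
Layer 1: θ = 36.00°; offset = 16.2·tan 36.00° = 11.770 m.
Layer 2: sin θ = 903·sin 36.0°/690 = 0.7692, θ = 50.28°; offset = 15.8·tan 50.28° = 19.021 m.
Total horizontal offset = 30.791 m.

31 m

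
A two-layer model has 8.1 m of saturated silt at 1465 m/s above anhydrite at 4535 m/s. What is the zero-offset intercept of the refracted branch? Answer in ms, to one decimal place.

10.5 ms

θ_c = arcsin(V₁/V₂) = arcsin(1465/4535) = 18.85°; cos θ_c = 0.9464.
tᵢ = 2h·cos θ_c / V₁ = 2·8.1·0.9464 / 1465 = 0.01047 s.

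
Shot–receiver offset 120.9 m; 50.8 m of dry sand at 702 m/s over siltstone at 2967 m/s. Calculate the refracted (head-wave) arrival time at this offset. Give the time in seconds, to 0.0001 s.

t = x/V₂ + 2h·√(V₂²−V₁²)/(V₁V₂).
√(V₂²−V₁²) = √(2967²−702²) = 2882.8 m/s; delay term = 2·50.8·2882.8/(702·2967) = 0.14062 s.
t = 120.9/2967 + 0.14062 = 0.18137 s.

0.1814 s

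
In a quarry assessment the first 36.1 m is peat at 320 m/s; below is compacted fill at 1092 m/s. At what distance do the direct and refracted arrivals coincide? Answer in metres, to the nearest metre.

x_cross = 2h·√((V₂+V₁)/(V₂−V₁)).
(V₂+V₁)/(V₂−V₁) = (1092+320)/(1092−320) = 1.8290; √ = 1.3524.
x_cross = 2·36.1·1.3524 = 97.64 m.

98 m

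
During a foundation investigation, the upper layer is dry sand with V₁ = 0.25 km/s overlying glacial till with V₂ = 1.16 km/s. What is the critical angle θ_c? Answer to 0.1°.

12.4°

Critical incidence: sin θ_c = V₁/V₂ = 0.25/1.16 = 0.2155.
θ_c = arcsin 0.2155 = 12.45°.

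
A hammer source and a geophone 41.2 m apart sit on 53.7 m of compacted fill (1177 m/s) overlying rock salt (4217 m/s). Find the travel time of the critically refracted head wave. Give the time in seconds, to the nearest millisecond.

0.097 s

t = x/V₂ + 2h·√(V₂²−V₁²)/(V₁V₂).
√(V₂²−V₁²) = √(4217²−1177²) = 4049.4 m/s; delay term = 2·53.7·4049.4/(1177·4217) = 0.08762 s.
t = 41.2/4217 + 0.08762 = 0.09739 s.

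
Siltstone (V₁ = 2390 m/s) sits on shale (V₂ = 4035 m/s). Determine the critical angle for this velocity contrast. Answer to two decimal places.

At critical incidence the refracted ray runs along the interface (θ₂ = 90°), so sin θ_c = V₁/V₂.
θ_c = arcsin(2390/4035) = arcsin 0.5923 = 36.32°.

36.32°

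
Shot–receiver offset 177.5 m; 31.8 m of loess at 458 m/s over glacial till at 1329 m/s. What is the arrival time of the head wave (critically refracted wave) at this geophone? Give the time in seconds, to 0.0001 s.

θ_c = arcsin(V₁/V₂) = arcsin(458/1329) = 20.16°, cos θ_c = 0.9387.
Intercept time tᵢ = 2h cos θ_c / V₁ = 2·31.8·0.9387/458 = 0.13036 s.
t = x/V₂ + tᵢ = 177.5/1329 + 0.13036 = 0.26392 s.

0.2639 s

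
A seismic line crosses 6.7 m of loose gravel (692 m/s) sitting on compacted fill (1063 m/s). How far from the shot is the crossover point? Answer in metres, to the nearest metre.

x_cross = 2h·√((V₂+V₁)/(V₂−V₁)).
(V₂+V₁)/(V₂−V₁) = (1063+692)/(1063−692) = 4.7305; √ = 2.1750.
x_cross = 2·6.7·2.1750 = 29.14 m.

29 m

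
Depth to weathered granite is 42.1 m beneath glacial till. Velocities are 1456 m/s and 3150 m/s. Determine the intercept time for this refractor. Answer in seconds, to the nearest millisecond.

0.051 s

tᵢ = 2h·√(V₂²−V₁²)/(V₁V₂).
√(V₂²−V₁²) = √(3150²−1456²) = 2793.3 m/s.
tᵢ = 2·42.1·2793.3/(1456·3150) = 0.05128 s.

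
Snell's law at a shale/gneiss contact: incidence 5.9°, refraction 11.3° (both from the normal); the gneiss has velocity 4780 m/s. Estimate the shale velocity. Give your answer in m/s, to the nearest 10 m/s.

Snell's law: sin 5.9°/V₁ = sin 11.3°/V₂.
V₁ = V₂·sin 5.9°/sin 11.3° = 4780 × 0.5246 = 2507.57 m/s.

2510 m/s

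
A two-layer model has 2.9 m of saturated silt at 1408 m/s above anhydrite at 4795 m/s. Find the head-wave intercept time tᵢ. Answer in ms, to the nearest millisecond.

4 ms

tᵢ = 2h·√(V₂²−V₁²)/(V₁V₂).
√(V₂²−V₁²) = √(4795²−1408²) = 4583.6 m/s.
tᵢ = 2·2.9·4583.6/(1408·4795) = 0.00394 s.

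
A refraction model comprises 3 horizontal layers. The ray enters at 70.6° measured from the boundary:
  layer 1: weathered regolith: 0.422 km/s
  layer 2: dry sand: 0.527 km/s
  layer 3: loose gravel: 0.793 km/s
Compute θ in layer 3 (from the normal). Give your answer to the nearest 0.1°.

From the normal: θ₁ = 90° − 70.6° = 19.4°.
Snell's law across each interface conserves sin θ / V, so sin θ_3 = V_3·sin θ₁/V₁.
sin θ_3 = 0.793 × sin 19.4° / 0.422 = 0.6242.
θ_3 = arcsin 0.6242 = 38.62°.

38.6°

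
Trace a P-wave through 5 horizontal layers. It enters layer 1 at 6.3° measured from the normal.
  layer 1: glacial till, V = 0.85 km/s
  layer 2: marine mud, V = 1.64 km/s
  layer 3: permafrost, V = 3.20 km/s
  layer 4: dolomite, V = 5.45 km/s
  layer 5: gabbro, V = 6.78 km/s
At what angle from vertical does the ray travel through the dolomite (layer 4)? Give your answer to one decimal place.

Snell's law across each interface conserves sin θ / V, so sin θ_4 = V_4·sin θ₁/V₁.
sin θ_4 = 5.45 × sin 6.3° / 0.85 = 0.7036.
θ_4 = 44.72° from the vertical.

44.7°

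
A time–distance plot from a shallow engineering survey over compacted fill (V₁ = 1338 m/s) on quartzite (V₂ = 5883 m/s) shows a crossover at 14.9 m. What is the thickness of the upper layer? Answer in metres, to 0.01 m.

x_cross = 2h·√((V₂+V₁)/(V₂−V₁)) → h = x_cross / (2·√((V₂+V₁)/(V₂−V₁))).
√((V₂+V₁)/(V₂−V₁)) = √((5883+1338)/(5883−1338)) = 1.2605.
h = 14.9 / (2·1.2605) = 5.91 m.

5.91 m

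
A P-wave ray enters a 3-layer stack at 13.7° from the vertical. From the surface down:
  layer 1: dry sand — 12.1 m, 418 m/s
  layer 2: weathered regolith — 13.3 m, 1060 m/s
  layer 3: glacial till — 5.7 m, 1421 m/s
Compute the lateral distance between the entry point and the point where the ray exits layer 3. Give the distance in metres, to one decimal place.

20.7 m

Apply Snell's law at each interface; in layer i the horizontal offset is hᵢ·tan θᵢ.
Layer 1: θ = 13.70°; offset = 12.1·tan 13.70° = 2.950 m.
Layer 2: sin θ = 1060·sin 13.7°/418 = 0.6006, θ = 36.91°; offset = 13.3·tan 36.91° = 9.990 m.
Layer 3: sin θ = 1421·sin 13.7°/418 = 0.8051, θ = 53.62°; offset = 5.7·tan 53.62° = 7.738 m.
Summing the layer offsets gives 20.678 m.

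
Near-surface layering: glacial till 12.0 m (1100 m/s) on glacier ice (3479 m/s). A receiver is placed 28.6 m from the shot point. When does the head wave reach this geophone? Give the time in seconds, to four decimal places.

0.0289 s

θ_c = arcsin(V₁/V₂) = arcsin(1100/3479) = 18.43°, cos θ_c = 0.9487.
Intercept time tᵢ = 2h cos θ_c / V₁ = 2·12.0·0.9487/1100 = 0.02070 s.
t = x/V₂ + tᵢ = 28.6/3479 + 0.02070 = 0.02892 s.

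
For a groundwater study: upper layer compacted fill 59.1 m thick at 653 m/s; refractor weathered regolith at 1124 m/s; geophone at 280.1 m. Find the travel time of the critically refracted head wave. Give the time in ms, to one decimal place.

396.5 ms

t = x/V₂ + 2h·√(V₂²−V₁²)/(V₁V₂).
√(V₂²−V₁²) = √(1124²−653²) = 914.9 m/s; delay term = 2·59.1·914.9/(653·1124) = 0.14733 s.
t = 280.1/1124 + 0.14733 = 0.39653 s.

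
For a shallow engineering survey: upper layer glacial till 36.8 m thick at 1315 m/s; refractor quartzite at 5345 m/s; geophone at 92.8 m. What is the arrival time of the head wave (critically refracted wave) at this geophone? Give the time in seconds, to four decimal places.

0.0716 s

t = x/V₂ + 2h·√(V₂²−V₁²)/(V₁V₂).
√(V₂²−V₁²) = √(5345²−1315²) = 5180.7 m/s; delay term = 2·36.8·5180.7/(1315·5345) = 0.05425 s.
t = 92.8/5345 + 0.05425 = 0.07161 s.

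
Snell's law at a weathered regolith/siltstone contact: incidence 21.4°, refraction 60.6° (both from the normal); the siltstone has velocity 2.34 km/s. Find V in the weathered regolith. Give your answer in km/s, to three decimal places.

Snell's law: sin 21.4°/V₁ = sin 60.6°/V₂.
V₁ = V₂·sin 21.4°/sin 60.6° = 2.34 × 0.4188 = 0.980 km/s.

0.980 km/s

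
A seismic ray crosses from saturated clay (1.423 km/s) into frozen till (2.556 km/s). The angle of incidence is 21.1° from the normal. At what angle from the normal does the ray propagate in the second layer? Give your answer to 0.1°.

Snell's law: sin θ₂ = (V₂/V₁)·sin θ₁ = (2.556/1.423)·sin 21.1° = 0.6466.
θ₂ = sin⁻¹(0.6466) = 40.29° (from vertical).

40.3°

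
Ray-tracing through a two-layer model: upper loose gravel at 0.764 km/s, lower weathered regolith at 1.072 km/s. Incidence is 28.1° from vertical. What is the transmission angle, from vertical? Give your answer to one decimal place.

41.4°

sin θ₁/V₁ = sin θ₂/V₂ ⇒ sin θ₂ = 1.072·sin 28.1°/0.764 = 1.072·0.4710/0.764 = 0.6609.
θ₂ = arcsin 0.6609 = 41.37° from the normal.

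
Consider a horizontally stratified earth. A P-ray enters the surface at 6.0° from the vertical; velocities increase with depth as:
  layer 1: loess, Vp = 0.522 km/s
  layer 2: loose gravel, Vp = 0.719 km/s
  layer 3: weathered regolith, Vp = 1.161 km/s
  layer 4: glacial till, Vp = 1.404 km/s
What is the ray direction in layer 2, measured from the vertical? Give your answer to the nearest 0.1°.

8.3°

Snell's law across each interface conserves sin θ / V, so sin θ_2 = V_2·sin θ₁/V₁.
sin θ_2 = 0.719 × sin 6.0° / 0.522 = 0.1440.
θ_2 = 8.28° from the vertical.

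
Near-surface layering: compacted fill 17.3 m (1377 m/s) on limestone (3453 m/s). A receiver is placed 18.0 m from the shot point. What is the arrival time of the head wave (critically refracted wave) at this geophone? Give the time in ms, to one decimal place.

t = x/V₂ + 2h·√(V₂²−V₁²)/(V₁V₂).
√(V₂²−V₁²) = √(3453²−1377²) = 3166.6 m/s; delay term = 2·17.3·3166.6/(1377·3453) = 0.02304 s.
t = 18.0/3453 + 0.02304 = 0.02826 s.

28.3 ms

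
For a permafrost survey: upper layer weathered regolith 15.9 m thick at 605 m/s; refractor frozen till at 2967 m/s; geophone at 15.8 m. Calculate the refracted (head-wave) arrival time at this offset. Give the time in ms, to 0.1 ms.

56.8 ms

t = x/V₂ + 2h·√(V₂²−V₁²)/(V₁V₂).
√(V₂²−V₁²) = √(2967²−605²) = 2904.7 m/s; delay term = 2·15.9·2904.7/(605·2967) = 0.05146 s.
t = 15.8/2967 + 0.05146 = 0.05678 s.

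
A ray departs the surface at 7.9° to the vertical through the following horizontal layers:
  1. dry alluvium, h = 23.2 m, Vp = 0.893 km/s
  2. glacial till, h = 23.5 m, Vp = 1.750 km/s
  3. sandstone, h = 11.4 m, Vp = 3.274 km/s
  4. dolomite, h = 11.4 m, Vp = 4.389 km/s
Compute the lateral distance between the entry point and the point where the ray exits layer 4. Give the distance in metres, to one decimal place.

Apply Snell's law at each interface; in layer i the horizontal offset is hᵢ·tan θᵢ.
Layer 1: θ = 7.90°; offset = 23.2·tan 7.90° = 3.219 m.
Layer 2: sin θ = 1.750·sin 7.9°/0.893 = 0.2693, θ = 15.63°; offset = 23.5·tan 15.63° = 6.573 m.
Layer 3: sin θ = 3.274·sin 7.9°/0.893 = 0.5039, θ = 30.26°; offset = 11.4·tan 30.26° = 6.651 m.
Layer 4: sin θ = 4.389·sin 7.9°/0.893 = 0.6755, θ = 42.49°; offset = 11.4·tan 42.49° = 10.444 m.
Total horizontal offset = 26.887 m.

26.9 m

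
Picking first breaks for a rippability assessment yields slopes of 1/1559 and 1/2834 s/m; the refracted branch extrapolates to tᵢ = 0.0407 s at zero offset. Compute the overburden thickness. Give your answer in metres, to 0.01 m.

37.99 m

θ_c = arcsin(1559/2834) = 33.37°; cos θ_c = 0.8351.
tᵢ = 2h cos θ_c/V₁ ⇒ h = tᵢ·V₁/(2 cos θ_c) = 0.0407·1559/(2·0.8351) = 37.99 m.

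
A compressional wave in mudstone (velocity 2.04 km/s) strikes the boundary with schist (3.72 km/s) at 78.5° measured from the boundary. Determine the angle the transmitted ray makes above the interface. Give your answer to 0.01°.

68.68°

Angle from the normal: 90° − 78.5° = 11.5°.
Snell's law: sin θ₂ = (V₂/V₁)·sin θ₁ = (3.72/2.04)·sin 11.5° = 0.3636.
θ₂ = arcsin 0.3636 = 21.32° from the normal.
From the interface: 90° − 21.32° = 68.68°.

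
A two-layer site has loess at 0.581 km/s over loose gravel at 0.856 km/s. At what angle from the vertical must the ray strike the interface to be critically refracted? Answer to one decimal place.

At critical incidence the refracted ray runs along the interface (θ₂ = 90°), so sin θ_c = V₁/V₂.
θ_c = arcsin(0.581/0.856) = arcsin 0.6787 = 42.75°.

42.7°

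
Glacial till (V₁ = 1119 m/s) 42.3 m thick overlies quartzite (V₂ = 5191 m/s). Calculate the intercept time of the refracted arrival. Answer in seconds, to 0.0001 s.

0.0738 s

tᵢ = 2h·√(V₂²−V₁²)/(V₁V₂).
√(V₂²−V₁²) = √(5191²−1119²) = 5069.0 m/s.
tᵢ = 2·42.3·5069.0/(1119·5191) = 0.07383 s.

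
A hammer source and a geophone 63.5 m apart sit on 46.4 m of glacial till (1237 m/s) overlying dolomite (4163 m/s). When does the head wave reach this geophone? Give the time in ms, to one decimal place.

86.9 ms

θ_c = arcsin(V₁/V₂) = arcsin(1237/4163) = 17.29°, cos θ_c = 0.9548.
Intercept time tᵢ = 2h cos θ_c / V₁ = 2·46.4·0.9548/1237 = 0.07163 s.
t = x/V₂ + tᵢ = 63.5/4163 + 0.07163 = 0.08689 s.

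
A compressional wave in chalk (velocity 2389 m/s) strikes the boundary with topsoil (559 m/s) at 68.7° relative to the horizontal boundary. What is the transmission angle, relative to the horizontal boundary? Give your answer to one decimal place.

85.1°

Angle from the normal: 90° − 68.7° = 21.3°.
sin θ₁/V₁ = sin θ₂/V₂ ⇒ sin θ₂ = 559·sin 21.3°/2389 = 559·0.3633/2389 = 0.0850.
θ₂ = sin⁻¹(0.0850) = 4.88° (from vertical).
From the interface: 90° − 4.88° = 85.12°.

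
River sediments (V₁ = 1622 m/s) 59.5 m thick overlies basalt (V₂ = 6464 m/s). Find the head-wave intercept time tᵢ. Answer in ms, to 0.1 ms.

71.0 ms

tᵢ = 2h·√(V₂²−V₁²)/(V₁V₂).
√(V₂²−V₁²) = √(6464²−1622²) = 6257.2 m/s.
tᵢ = 2·59.5·6257.2/(1622·6464) = 0.07102 s.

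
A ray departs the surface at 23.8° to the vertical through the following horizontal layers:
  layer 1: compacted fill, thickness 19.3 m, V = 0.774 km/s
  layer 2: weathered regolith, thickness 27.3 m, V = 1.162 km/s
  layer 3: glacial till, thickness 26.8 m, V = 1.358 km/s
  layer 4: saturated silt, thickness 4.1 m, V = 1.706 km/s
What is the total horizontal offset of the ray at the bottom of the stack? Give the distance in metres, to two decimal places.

64.15 m

Apply Snell's law at each interface; in layer i the horizontal offset is hᵢ·tan θᵢ.
Layer 1: θ = 23.80°; offset = 19.3·tan 23.80° = 8.5123 m.
Layer 2: sin θ = 1.162·sin 23.8°/0.774 = 0.6058, θ = 37.29°; offset = 27.3·tan 37.29° = 20.7889 m.
Layer 3: sin θ = 1.358·sin 23.8°/0.774 = 0.7080, θ = 45.07°; offset = 26.8·tan 45.07° = 26.8700 m.
Layer 4: sin θ = 1.706·sin 23.8°/0.774 = 0.8895, θ = 62.81°; offset = 4.1·tan 62.81° = 7.9800 m.
Summing the layer offsets gives 64.1513 m.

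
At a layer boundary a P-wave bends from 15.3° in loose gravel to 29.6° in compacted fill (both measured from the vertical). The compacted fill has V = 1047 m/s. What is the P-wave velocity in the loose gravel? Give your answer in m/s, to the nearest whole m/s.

Snell's law: sin 15.3°/V₁ = sin 29.6°/V₂.
V₁ = V₂·sin 15.3°/sin 29.6° = 1047 × 0.5342 = 559.33 m/s.

559 m/s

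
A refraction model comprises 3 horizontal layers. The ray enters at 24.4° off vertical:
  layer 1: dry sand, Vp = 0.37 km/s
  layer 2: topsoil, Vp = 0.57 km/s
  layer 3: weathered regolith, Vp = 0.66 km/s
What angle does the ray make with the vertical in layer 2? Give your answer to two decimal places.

Snell's law across each interface conserves sin θ / V, so sin θ_2 = V_2·sin θ₁/V₁.
sin θ_2 = 0.57 × sin 24.4° / 0.37 = 0.6364.
θ_2 = arcsin 0.6364 = 39.52°.

39.52°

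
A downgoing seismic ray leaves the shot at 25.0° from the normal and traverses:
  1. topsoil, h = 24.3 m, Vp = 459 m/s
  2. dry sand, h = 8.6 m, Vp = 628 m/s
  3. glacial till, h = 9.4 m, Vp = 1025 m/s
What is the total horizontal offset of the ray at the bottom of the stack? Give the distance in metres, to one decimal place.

44.3 m

p = sin θ₁/V₁ = sin 25.0°/459 = 9.2074e-04 s/m is conserved through the stack.
Layer 1: θ = 25.00°; offset = 24.3·tan 25.00° = 11.331 m.
Layer 2: sin θ = p·628 = 0.5782 → θ = 35.33°; offset = 8.6·tan 35.33° = 6.095 m.
Layer 3: sin θ = p·1025 = 0.9438 → θ = 70.69°; offset = 9.4·tan 70.69° = 26.830 m.
Summing the layer offsets gives 44.257 m.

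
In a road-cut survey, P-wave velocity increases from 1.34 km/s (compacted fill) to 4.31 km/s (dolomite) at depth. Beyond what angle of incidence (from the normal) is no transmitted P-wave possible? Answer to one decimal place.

18.1°

At critical incidence the refracted ray runs along the interface (θ₂ = 90°), so sin θ_c = V₁/V₂.
θ_c = arcsin(1.34/4.31) = arcsin 0.3109 = 18.11°.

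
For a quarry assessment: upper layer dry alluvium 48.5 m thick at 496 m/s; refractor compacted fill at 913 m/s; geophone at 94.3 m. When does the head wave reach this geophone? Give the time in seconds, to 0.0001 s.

0.2675 s

θ_c = arcsin(V₁/V₂) = arcsin(496/913) = 32.91°, cos θ_c = 0.8396.
Intercept time tᵢ = 2h cos θ_c / V₁ = 2·48.5·0.8396/496 = 0.16419 s.
t = x/V₂ + tᵢ = 94.3/913 + 0.16419 = 0.26747 s.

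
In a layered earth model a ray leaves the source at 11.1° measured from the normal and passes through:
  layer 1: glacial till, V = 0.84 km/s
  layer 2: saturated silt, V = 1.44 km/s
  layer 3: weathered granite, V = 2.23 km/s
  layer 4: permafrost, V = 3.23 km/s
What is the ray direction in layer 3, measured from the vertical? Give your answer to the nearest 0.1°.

30.7°

Snell's law across each interface conserves sin θ / V, so sin θ_3 = V_3·sin θ₁/V₁.
sin θ_3 = 2.23 × sin 11.1° / 0.84 = 0.5111.
θ_3 = 30.74° from the vertical.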